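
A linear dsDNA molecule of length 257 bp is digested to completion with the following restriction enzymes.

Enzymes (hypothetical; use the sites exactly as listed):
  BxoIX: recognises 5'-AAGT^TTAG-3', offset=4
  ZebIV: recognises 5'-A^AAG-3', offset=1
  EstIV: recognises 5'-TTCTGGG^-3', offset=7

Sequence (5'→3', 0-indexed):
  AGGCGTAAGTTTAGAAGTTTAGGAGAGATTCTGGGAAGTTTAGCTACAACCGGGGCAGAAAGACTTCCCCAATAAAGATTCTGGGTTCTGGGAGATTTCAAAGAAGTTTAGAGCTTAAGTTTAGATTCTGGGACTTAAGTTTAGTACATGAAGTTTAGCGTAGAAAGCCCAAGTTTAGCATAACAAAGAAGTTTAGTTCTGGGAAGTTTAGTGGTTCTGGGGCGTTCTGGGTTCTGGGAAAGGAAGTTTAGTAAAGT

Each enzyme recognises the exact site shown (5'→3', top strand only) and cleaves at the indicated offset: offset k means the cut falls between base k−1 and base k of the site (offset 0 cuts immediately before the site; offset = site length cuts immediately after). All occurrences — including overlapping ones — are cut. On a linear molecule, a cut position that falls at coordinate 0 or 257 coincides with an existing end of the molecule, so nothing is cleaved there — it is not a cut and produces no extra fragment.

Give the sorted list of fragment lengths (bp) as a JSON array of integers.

[1,4,4,4,6,7,7,7,7,8,8,8,8,10,10,10,10,11,11,11,12,13,14,14,15,17,20]

Scan for sites:
  BxoIX AAGTTTAG/4: at [6, 14, 35, 103, 116, 136, 150, 170, 188, 203, 243] ⇒ [10, 18, 39, 107, 120, 140, 154, 174, 192, 207, 247]
  ZebIV AAAG/1: at [58, 73, 99, 163, 184, 238, 252] ⇒ [59, 74, 100, 164, 185, 239, 253]
  EstIV TTCTGGG/7: at [28, 78, 85, 125, 196, 214, 224, 231] ⇒ [35, 85, 92, 132, 203, 221, 231, 238]

All cut coordinates (distinct, sorted): [10, 18, 35, 39, 59, 74, 85, 92, 100, 107, 120, 132, 140, 154, 164, 174, 185, 192, 203, 207, 221, 231, 238, 239, 247, 253]

Fragment lengths:
  [0,10): 10 bp
  [10,18): 8 bp
  [18,35): 17 bp
  [35,39): 4 bp
  [39,59): 20 bp
  [59,74): 15 bp
  [74,85): 11 bp
  [85,92): 7 bp
  [92,100): 8 bp
  [100,107): 7 bp
  [107,120): 13 bp
  [120,132): 12 bp
  [132,140): 8 bp
  [140,154): 14 bp
  [154,164): 10 bp
  [164,174): 10 bp
  [174,185): 11 bp
  [185,192): 7 bp
  [192,203): 11 bp
  [203,207): 4 bp
  [207,221): 14 bp
  [221,231): 10 bp
  [231,238): 7 bp
  [238,239): 1 bp
  [239,247): 8 bp
  [247,253): 6 bp
  [253,257): 4 bp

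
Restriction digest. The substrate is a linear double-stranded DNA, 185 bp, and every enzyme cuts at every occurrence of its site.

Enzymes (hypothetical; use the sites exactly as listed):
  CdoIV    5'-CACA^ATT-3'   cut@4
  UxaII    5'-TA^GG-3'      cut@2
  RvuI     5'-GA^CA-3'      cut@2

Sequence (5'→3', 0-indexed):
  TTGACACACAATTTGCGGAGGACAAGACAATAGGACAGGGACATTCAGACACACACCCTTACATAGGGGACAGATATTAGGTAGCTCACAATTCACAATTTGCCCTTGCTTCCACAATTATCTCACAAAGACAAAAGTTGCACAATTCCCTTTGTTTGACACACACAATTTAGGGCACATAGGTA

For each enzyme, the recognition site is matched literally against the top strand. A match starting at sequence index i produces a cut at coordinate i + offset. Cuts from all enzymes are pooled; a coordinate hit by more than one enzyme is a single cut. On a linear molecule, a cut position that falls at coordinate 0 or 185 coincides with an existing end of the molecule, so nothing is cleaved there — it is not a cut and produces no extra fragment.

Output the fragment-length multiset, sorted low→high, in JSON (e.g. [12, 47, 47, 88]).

[3,4,4,5,5,5,5,6,6,7,8,8,9,9,11,12,13,15,15,16,19]

Scan for sites:
  CdoIV CACAATT/4: at [6, 86, 93, 112, 140, 163] ⇒ [10, 90, 97, 116, 144, 167]
  UxaII TAGG/2: at [30, 63, 77, 170, 179] ⇒ [32, 65, 79, 172, 181]
  RvuI GACA/2: at [2, 20, 25, 33, 39, 47, 68, 129, 157] ⇒ [4, 22, 27, 35, 41, 49, 70, 131, 159]

Pooled cuts: [4, 10, 22, 27, 32, 35, 41, 49, 65, 70, 79, 90, 97, 116, 131, 144, 159, 167, 172, 181]

Fragment lengths:
  [0,4): 4 bp
  [4,10): 6 bp
  [10,22): 12 bp
  [22,27): 5 bp
  [27,32): 5 bp
  [32,35): 3 bp
  [35,41): 6 bp
  [41,49): 8 bp
  [49,65): 16 bp
  [65,70): 5 bp
  [70,79): 9 bp
  [79,90): 11 bp
  [90,97): 7 bp
  [97,116): 19 bp
  [116,131): 15 bp
  [131,144): 13 bp
  [144,159): 15 bp
  [159,167): 8 bp
  [167,172): 5 bp
  [172,181): 9 bp
  [181,185): 4 bp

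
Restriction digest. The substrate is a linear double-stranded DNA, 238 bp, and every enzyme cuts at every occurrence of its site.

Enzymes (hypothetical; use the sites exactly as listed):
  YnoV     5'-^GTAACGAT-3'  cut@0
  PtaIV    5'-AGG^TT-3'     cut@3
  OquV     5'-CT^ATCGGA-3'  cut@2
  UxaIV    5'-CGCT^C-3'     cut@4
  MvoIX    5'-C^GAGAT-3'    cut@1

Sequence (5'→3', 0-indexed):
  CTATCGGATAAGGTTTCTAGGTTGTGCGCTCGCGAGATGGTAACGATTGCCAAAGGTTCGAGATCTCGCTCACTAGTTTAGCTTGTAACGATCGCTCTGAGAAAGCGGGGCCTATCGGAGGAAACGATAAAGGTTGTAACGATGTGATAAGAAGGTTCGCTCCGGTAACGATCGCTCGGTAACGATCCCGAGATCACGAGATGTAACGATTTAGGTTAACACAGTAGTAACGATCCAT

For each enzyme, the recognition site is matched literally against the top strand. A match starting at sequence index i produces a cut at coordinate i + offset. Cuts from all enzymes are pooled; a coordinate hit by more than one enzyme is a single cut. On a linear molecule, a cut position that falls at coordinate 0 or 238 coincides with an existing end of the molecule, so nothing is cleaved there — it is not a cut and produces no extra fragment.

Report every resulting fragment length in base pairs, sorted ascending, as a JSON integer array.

[2,2,2,3,3,3,5,6,6,8,8,9,11,11,11,11,12,12,12,13,14,17,17,20,20]

Scan for sites:
  YnoV (GTAACGAT, off=0): starts [39, 84, 135, 164, 178, 202, 226] → cuts [39, 84, 135, 164, 178, 202, 226]
  PtaIV (AGGTT, off=3): starts [10, 18, 53, 130, 152, 212] → cuts [13, 21, 56, 133, 155, 215]
  OquV (CTATCGGA, off=2): starts [0, 111] → cuts [2, 113]
  UxaIV (CGCTC, off=4): starts [26, 66, 92, 157, 172] → cuts [30, 70, 96, 161, 176]
  MvoIX (CGAGAT, off=1): starts [32, 58, 188, 196] → cuts [33, 59, 189, 197]

Pooled cuts: [2, 13, 21, 30, 33, 39, 56, 59, 70, 84, 96, 113, 133, 135, 155, 161, 164, 176, 178, 189, 197, 202, 215, 226]

Fragment lengths:
  [0,2): 2 bp
  [2,13): 11 bp
  [13,21): 8 bp
  [21,30): 9 bp
  [30,33): 3 bp
  [33,39): 6 bp
  [39,56): 17 bp
  [56,59): 3 bp
  [59,70): 11 bp
  [70,84): 14 bp
  [84,96): 12 bp
  [96,113): 17 bp
  [113,133): 20 bp
  [133,135): 2 bp
  [135,155): 20 bp
  [155,161): 6 bp
  [161,164): 3 bp
  [164,176): 12 bp
  [176,178): 2 bp
  [178,189): 11 bp
  [189,197): 8 bp
  [197,202): 5 bp
  [202,215): 13 bp
  [215,226): 11 bp
  [226,238): 12 bp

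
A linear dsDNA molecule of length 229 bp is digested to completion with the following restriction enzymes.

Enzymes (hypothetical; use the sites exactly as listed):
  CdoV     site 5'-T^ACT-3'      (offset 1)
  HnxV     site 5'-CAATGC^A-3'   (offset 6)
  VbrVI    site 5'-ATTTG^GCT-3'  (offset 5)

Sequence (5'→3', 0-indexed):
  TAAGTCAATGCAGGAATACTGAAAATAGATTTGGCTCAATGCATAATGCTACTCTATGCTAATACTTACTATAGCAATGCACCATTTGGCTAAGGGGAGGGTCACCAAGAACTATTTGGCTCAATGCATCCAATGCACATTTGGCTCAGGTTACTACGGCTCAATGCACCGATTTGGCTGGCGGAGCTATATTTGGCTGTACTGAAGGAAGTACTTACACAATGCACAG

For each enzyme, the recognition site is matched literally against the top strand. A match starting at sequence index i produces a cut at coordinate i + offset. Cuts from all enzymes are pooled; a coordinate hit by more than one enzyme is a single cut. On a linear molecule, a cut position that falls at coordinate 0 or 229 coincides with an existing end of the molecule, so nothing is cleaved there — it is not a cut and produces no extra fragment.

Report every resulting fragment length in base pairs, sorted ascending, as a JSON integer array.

[4,4,5,6,7,8,8,9,9,9,9,9,11,12,13,13,13,15,16,19,30]

Site scan:
  CdoV TACT/1: at [16, 49, 62, 66, 151, 199, 211] ⇒ [17, 50, 63, 67, 152, 200, 212]
  HnxV CAATGCA/6: at [5, 36, 74, 121, 130, 161, 219] ⇒ [11, 42, 80, 127, 136, 167, 225]
  VbrVI ATTTGGCT/5: at [28, 83, 113, 138, 171, 190] ⇒ [33, 88, 118, 143, 176, 195]

All cut coordinates (distinct, sorted): [11, 17, 33, 42, 50, 63, 67, 80, 88, 118, 127, 136, 143, 152, 167, 176, 195, 200, 212, 225]

Fragment lengths:
  [0,11): 11 bp
  [11,17): 6 bp
  [17,33): 16 bp
  [33,42): 9 bp
  [42,50): 8 bp
  [50,63): 13 bp
  [63,67): 4 bp
  [67,80): 13 bp
  [80,88): 8 bp
  [88,118): 30 bp
  [118,127): 9 bp
  [127,136): 9 bp
  [136,143): 7 bp
  [143,152): 9 bp
  [152,167): 15 bp
  [167,176): 9 bp
  [176,195): 19 bp
  [195,200): 5 bp
  [200,212): 12 bp
  [212,225): 13 bp
  [225,229): 4 bp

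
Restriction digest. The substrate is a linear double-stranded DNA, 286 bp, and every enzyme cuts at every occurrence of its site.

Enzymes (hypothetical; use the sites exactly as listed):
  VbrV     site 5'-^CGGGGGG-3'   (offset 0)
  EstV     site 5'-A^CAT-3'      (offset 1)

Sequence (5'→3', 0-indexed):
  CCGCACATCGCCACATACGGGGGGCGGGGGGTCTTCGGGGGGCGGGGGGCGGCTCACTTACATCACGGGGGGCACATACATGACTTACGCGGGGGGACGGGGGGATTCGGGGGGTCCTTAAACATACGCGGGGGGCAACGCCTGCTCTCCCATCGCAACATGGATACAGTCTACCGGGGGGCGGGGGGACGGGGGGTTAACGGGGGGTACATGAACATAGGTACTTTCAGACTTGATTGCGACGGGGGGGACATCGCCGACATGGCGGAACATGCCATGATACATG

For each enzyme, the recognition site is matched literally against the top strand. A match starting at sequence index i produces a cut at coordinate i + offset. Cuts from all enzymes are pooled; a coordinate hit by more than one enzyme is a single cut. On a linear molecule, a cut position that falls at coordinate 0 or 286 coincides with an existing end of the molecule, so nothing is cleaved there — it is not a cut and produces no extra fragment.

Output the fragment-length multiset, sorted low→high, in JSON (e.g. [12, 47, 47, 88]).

[4,4,4,5,5,6,6,7,7,7,8,8,8,9,9,9,9,10,10,11,11,11,12,15,16,18,27,30]

Site scan:
  VbrV (CGGGGGG, off=0): starts [17, 24, 35, 42, 65, 89, 97, 107, 128, 174, 181, 189, 200, 242] → cuts [17, 24, 35, 42, 65, 89, 97, 107, 128, 174, 181, 189, 200, 242]
  EstV (ACAT, off=1): starts [4, 12, 59, 73, 77, 121, 157, 208, 214, 250, 259, 269, 281] → cuts [5, 13, 60, 74, 78, 122, 158, 209, 215, 251, 260, 270, 282]

Pooled cuts: [5, 13, 17, 24, 35, 42, 60, 65, 74, 78, 89, 97, 107, 122, 128, 158, 174, 181, 189, 200, 209, 215, 242, 251, 260, 270, 282]

Fragments:
  [0,5): 5 bp
  [5,13): 8 bp
  [13,17): 4 bp
  [17,24): 7 bp
  [24,35): 11 bp
  [35,42): 7 bp
  [42,60): 18 bp
  [60,65): 5 bp
  [65,74): 9 bp
  [74,78): 4 bp
  [78,89): 11 bp
  [89,97): 8 bp
  [97,107): 10 bp
  [107,122): 15 bp
  [122,128): 6 bp
  [128,158): 30 bp
  [158,174): 16 bp
  [174,181): 7 bp
  [181,189): 8 bp
  [189,200): 11 bp
  [200,209): 9 bp
  [209,215): 6 bp
  [215,242): 27 bp
  [242,251): 9 bp
  [251,260): 9 bp
  [260,270): 10 bp
  [270,282): 12 bp
  [282,286): 4 bp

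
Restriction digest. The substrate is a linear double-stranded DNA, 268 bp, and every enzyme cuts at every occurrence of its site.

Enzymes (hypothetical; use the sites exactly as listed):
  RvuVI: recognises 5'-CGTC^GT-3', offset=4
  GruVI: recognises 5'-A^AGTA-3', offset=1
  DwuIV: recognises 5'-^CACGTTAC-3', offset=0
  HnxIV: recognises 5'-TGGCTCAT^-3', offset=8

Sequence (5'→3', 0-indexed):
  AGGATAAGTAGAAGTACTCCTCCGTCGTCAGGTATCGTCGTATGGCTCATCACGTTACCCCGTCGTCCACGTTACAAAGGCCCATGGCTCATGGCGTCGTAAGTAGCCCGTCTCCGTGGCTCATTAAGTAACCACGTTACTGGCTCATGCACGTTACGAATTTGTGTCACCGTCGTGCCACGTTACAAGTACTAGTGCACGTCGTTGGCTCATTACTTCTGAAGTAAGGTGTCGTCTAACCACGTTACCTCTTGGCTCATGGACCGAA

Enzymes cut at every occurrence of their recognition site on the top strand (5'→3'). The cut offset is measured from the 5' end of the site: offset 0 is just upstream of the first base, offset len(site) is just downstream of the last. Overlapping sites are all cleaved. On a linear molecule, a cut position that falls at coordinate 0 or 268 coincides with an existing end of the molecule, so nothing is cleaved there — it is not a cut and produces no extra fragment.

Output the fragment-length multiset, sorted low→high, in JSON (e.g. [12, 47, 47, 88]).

Per-enzyme occurrences:
  RvuVI CGTCGT/4: at [22, 35, 60, 94, 170, 199] ⇒ [26, 39, 64, 98, 174, 203]
  GruVI AAGTA/1: at [5, 11, 100, 125, 186, 221] ⇒ [6, 12, 101, 126, 187, 222]
  DwuIV CACGTTAC/0: at [50, 67, 132, 149, 178, 240] ⇒ [50, 67, 132, 149, 178, 240]
  HnxIV TGGCTCAT/8: at [42, 84, 116, 140, 205, 252] ⇒ [50, 92, 124, 148, 213, 260]

All cut coordinates (distinct, sorted): [6, 12, 26, 39, 50, 64, 67, 92, 98, 101, 124, 126, 132, 148, 149, 174, 178, 187, 203, 213, 222, 240, 260]

Fragments:
  [0,6): 6 bp
  [6,12): 6 bp
  [12,26): 14 bp
  [26,39): 13 bp
  [39,50): 11 bp
  [50,64): 14 bp
  [64,67): 3 bp
  [67,92): 25 bp
  [92,98): 6 bp
  [98,101): 3 bp
  [101,124): 23 bp
  [124,126): 2 bp
  [126,132): 6 bp
  [132,148): 16 bp
  [148,149): 1 bp
  [149,174): 25 bp
  [174,178): 4 bp
  [178,187): 9 bp
  [187,203): 16 bp
  [203,213): 10 bp
  [213,222): 9 bp
  [222,240): 18 bp
  [240,260): 20 bp
  [260,268): 8 bp

[1,2,3,3,4,6,6,6,6,8,9,9,10,11,13,14,14,16,16,18,20,23,25,25]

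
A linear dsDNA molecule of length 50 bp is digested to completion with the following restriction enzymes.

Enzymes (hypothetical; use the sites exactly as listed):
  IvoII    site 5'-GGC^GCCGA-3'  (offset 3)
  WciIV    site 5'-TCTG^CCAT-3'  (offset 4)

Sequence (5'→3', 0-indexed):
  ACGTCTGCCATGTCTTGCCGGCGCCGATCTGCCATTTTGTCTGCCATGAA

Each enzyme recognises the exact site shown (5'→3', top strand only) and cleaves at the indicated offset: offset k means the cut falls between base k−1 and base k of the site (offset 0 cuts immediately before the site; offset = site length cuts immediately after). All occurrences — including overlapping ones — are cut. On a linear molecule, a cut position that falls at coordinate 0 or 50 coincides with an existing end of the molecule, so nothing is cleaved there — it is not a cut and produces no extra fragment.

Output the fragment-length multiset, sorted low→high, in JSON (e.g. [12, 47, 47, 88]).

Scan for sites:
  IvoII (GGCGCCGA, off=3): starts [19] → cuts [22]
  WciIV (TCTGCCAT, off=4): starts [3, 27, 39] → cuts [7, 31, 43]

Pooled cuts: [7, 22, 31, 43]

Fragment lengths:
  [0,7): 7 bp
  [7,22): 15 bp
  [22,31): 9 bp
  [31,43): 12 bp
  [43,50): 7 bp

[7,7,9,12,15]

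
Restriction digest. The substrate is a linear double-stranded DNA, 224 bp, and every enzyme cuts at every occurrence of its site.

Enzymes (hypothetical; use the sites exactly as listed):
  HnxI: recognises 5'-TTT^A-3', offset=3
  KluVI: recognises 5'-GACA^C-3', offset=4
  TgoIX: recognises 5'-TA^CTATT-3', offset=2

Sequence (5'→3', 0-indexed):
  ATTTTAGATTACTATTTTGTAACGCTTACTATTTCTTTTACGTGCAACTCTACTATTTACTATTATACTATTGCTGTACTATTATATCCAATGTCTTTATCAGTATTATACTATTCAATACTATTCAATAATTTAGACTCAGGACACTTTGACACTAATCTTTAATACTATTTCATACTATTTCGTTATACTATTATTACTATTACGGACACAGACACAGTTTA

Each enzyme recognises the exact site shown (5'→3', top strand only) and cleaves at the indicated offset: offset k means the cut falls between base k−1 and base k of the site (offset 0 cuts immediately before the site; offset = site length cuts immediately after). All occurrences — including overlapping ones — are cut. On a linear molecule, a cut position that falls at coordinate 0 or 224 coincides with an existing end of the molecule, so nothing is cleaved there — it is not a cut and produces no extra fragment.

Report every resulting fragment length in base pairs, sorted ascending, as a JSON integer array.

[1,1,4,5,6,6,6,6,8,8,9,9,10,10,11,11,12,12,12,13,13,14,17,20]

Site scan:
  HnxI TTTA/3: at [2, 36, 55, 95, 131, 160, 220] ⇒ [5, 39, 58, 98, 134, 163, 223]
  KluVI GACAC/4: at [142, 150, 207, 213] ⇒ [146, 154, 211, 217]
  TgoIX TACTATT/2: at [9, 26, 50, 57, 65, 76, 108, 118, 165, 175, 188, 197] ⇒ [11, 28, 52, 59, 67, 78, 110, 120, 167, 177, 190, 199]

All cut coordinates (distinct, sorted): [5, 11, 28, 39, 52, 58, 59, 67, 78, 98, 110, 120, 134, 146, 154, 163, 167, 177, 190, 199, 211, 217, 223]

Fragments:
  [0,5): 5 bp
  [5,11): 6 bp
  [11,28): 17 bp
  [28,39): 11 bp
  [39,52): 13 bp
  [52,58): 6 bp
  [58,59): 1 bp
  [59,67): 8 bp
  [67,78): 11 bp
  [78,98): 20 bp
  [98,110): 12 bp
  [110,120): 10 bp
  [120,134): 14 bp
  [134,146): 12 bp
  [146,154): 8 bp
  [154,163): 9 bp
  [163,167): 4 bp
  [167,177): 10 bp
  [177,190): 13 bp
  [190,199): 9 bp
  [199,211): 12 bp
  [211,217): 6 bp
  [217,223): 6 bp
  [223,224): 1 bp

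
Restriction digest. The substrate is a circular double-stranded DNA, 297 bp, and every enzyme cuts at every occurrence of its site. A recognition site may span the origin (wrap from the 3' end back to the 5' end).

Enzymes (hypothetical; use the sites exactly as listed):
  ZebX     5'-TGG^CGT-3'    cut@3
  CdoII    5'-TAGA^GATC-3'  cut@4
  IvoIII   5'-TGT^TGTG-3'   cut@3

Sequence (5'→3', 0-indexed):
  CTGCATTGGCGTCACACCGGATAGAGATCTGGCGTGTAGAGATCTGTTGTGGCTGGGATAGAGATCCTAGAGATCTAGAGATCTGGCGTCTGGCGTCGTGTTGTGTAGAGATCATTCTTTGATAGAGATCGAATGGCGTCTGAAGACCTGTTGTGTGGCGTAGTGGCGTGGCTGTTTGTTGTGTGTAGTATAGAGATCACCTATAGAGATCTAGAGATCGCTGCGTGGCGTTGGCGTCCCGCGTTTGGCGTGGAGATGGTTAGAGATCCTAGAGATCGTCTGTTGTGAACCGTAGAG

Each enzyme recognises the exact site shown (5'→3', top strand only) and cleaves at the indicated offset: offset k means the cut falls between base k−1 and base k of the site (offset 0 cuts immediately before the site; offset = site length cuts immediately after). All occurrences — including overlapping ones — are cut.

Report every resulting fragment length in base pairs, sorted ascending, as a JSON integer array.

[6,7,7,7,7,7,8,8,8,8,8,8,9,9,10,10,13,13,13,14,15,15,15,16,16,17,23]

Scan for sites:
  ZebX (TGGCGT, off=3): starts [6, 29, 83, 90, 133, 155, 163, 225, 231, 245] → cuts [9, 32, 86, 93, 136, 158, 166, 228, 234, 248]
  CdoII (TAGAGATC, off=4): starts [21, 36, 58, 67, 75, 105, 122, 190, 203, 211, 260, 269] → cuts [25, 40, 62, 71, 79, 109, 126, 194, 207, 215, 264, 273]
  IvoIII (TGTTGTG, off=3): starts [44, 98, 148, 176, 280] → cuts [47, 101, 151, 179, 283]

All cut coordinates (distinct, sorted): [9, 25, 32, 40, 47, 62, 71, 79, 86, 93, 101, 109, 126, 136, 151, 158, 166, 179, 194, 207, 215, 228, 234, 248, 264, 273, 283]

Fragments:
  9→25: 16 bp
  25→32: 7 bp
  32→40: 8 bp
  40→47: 7 bp
  47→62: 15 bp
  62→71: 9 bp
  71→79: 8 bp
  79→86: 7 bp
  86→93: 7 bp
  93→101: 8 bp
  101→109: 8 bp
  109→126: 17 bp
  126→136: 10 bp
  136→151: 15 bp
  151→158: 7 bp
  158→166: 8 bp
  166→179: 13 bp
  179→194: 15 bp
  194→207: 13 bp
  207→215: 8 bp
  215→228: 13 bp
  228→234: 6 bp
  234→248: 14 bp
  248→264: 16 bp
  264→273: 9 bp
  273→283: 10 bp
  283→9 (wrap): 297-283+9 = 23 bp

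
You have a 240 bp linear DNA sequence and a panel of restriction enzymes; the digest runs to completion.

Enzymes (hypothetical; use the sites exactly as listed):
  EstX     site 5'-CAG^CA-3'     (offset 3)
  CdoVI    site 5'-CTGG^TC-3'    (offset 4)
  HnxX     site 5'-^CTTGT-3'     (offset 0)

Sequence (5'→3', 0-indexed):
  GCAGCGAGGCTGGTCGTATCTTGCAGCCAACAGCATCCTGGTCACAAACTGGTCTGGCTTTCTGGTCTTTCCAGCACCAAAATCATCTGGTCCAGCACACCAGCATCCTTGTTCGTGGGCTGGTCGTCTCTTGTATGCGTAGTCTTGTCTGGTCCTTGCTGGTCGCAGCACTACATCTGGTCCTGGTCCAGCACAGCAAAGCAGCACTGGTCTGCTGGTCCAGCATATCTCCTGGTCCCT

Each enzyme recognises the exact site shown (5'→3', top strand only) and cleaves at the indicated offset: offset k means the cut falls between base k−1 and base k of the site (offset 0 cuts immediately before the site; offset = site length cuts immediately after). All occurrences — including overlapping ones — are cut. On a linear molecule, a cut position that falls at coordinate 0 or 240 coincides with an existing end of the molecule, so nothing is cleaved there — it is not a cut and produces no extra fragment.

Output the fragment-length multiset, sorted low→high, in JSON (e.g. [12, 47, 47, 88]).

Site scan:
  EstX (CAGCA, off=3): starts [30, 71, 92, 100, 165, 188, 193, 201, 220] → cuts [33, 74, 95, 103, 168, 191, 196, 204, 223]
  CdoVI (CTGGTC, off=4): starts [9, 37, 48, 61, 86, 119, 148, 158, 176, 182, 206, 214, 231] → cuts [13, 41, 52, 65, 90, 123, 152, 162, 180, 186, 210, 218, 235]
  HnxX (CTTGT, off=0): starts [107, 129, 143] → cuts [107, 129, 143]

All cut coordinates (distinct, sorted): [13, 33, 41, 52, 65, 74, 90, 95, 103, 107, 123, 129, 143, 152, 162, 168, 180, 186, 191, 196, 204, 210, 218, 223, 235]

Fragment lengths:
  [0,13): 13 bp
  [13,33): 20 bp
  [33,41): 8 bp
  [41,52): 11 bp
  [52,65): 13 bp
  [65,74): 9 bp
  [74,90): 16 bp
  [90,95): 5 bp
  [95,103): 8 bp
  [103,107): 4 bp
  [107,123): 16 bp
  [123,129): 6 bp
  [129,143): 14 bp
  [143,152): 9 bp
  [152,162): 10 bp
  [162,168): 6 bp
  [168,180): 12 bp
  [180,186): 6 bp
  [186,191): 5 bp
  [191,196): 5 bp
  [196,204): 8 bp
  [204,210): 6 bp
  [210,218): 8 bp
  [218,223): 5 bp
  [223,235): 12 bp
  [235,240): 5 bp

[4,5,5,5,5,5,6,6,6,6,8,8,8,8,9,9,10,11,12,12,13,13,14,16,16,20]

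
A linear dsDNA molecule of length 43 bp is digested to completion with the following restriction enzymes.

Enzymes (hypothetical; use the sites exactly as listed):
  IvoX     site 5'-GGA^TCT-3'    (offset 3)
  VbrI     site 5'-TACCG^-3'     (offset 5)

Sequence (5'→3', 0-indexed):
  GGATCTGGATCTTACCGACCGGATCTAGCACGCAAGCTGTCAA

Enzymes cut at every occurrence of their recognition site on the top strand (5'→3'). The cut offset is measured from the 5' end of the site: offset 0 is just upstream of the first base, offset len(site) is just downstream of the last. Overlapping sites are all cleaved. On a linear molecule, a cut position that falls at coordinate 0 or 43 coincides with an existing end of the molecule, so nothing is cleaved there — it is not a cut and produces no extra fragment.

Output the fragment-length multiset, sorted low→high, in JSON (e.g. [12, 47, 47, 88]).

Site scan:
  IvoX (GGATCT, off=3): starts [0, 6, 20] → cuts [3, 9, 23]
  VbrI (TACCG, off=5): starts [12] → cuts [17]

All cut coordinates (distinct, sorted): [3, 9, 17, 23]

Fragment lengths:
  [0,3): 3 bp
  [3,9): 6 bp
  [9,17): 8 bp
  [17,23): 6 bp
  [23,43): 20 bp

[3,6,6,8,20]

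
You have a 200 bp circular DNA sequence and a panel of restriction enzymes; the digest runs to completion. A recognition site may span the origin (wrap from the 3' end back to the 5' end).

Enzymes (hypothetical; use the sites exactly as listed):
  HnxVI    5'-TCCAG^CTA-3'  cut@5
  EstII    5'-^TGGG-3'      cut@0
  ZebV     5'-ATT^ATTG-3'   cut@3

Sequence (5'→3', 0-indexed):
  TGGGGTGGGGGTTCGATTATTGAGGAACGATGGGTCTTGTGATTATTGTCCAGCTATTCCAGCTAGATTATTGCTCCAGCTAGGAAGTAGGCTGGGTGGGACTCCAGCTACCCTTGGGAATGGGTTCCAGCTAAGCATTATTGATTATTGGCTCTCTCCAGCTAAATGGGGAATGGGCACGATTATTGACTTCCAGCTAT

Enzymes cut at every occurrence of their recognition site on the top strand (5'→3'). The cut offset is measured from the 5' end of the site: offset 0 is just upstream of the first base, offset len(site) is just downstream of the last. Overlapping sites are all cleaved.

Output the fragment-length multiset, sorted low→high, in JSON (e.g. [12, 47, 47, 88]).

[4,4,5,5,6,7,7,7,7,9,9,9,10,10,11,11,12,12,13,13,14,15]

Scan for sites:
  HnxVI (TCCAGCTA, off=5): starts [48, 57, 74, 102, 125, 156, 191] → cuts [53, 62, 79, 107, 130, 161, 196]
  EstII (TGGG, off=0): starts [0, 5, 30, 92, 96, 114, 120, 166, 173] → cuts [0, 5, 30, 92, 96, 114, 120, 166, 173]
  ZebV (ATTATTG, off=3): starts [15, 41, 66, 136, 143, 181] → cuts [18, 44, 69, 139, 146, 184]

Pooled cuts: [0, 5, 18, 30, 44, 53, 62, 69, 79, 92, 96, 107, 114, 120, 130, 139, 146, 161, 166, 173, 184, 196]

Fragment lengths:
  0→5: 5 bp
  5→18: 13 bp
  18→30: 12 bp
  30→44: 14 bp
  44→53: 9 bp
  53→62: 9 bp
  62→69: 7 bp
  69→79: 10 bp
  79→92: 13 bp
  92→96: 4 bp
  96→107: 11 bp
  107→114: 7 bp
  114→120: 6 bp
  120→130: 10 bp
  130→139: 9 bp
  139→146: 7 bp
  146→161: 15 bp
  161→166: 5 bp
  166→173: 7 bp
  173→184: 11 bp
  184→196: 12 bp
  196→0 (wrap): 200-196+0 = 4 bp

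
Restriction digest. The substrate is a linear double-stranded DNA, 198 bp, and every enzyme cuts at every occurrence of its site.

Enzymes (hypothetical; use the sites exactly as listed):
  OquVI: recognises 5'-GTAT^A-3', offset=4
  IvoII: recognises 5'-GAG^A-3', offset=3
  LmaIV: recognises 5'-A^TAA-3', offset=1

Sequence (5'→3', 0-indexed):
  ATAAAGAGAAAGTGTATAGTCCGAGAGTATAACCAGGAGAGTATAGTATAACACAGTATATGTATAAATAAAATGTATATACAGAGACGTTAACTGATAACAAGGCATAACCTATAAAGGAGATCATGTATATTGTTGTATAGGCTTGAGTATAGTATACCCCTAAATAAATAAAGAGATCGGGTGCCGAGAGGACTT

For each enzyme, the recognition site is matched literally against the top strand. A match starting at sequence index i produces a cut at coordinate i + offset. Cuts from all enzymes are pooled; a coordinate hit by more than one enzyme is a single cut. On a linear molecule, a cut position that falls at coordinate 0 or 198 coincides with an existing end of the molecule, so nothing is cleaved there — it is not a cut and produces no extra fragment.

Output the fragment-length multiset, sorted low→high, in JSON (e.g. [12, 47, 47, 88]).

Site scan:
  OquVI (GTATA, off=4): starts [13, 26, 40, 45, 55, 61, 74, 127, 137, 149, 154] → cuts [17, 30, 44, 49, 59, 65, 78, 131, 141, 153, 158]
  IvoII (GAGA, off=3): starts [5, 22, 36, 83, 119, 175, 188] → cuts [8, 25, 39, 86, 122, 178, 191]
  LmaIV (ATAA, off=1): starts [0, 28, 47, 63, 67, 96, 106, 113, 166, 170] → cuts [1, 29, 48, 64, 68, 97, 107, 114, 167, 171]

Pooled cuts: [1, 8, 17, 25, 29, 30, 39, 44, 48, 49, 59, 64, 65, 68, 78, 86, 97, 107, 114, 122, 131, 141, 153, 158, 167, 171, 178, 191]

Fragment lengths:
  [0,1): 1 bp
  [1,8): 7 bp
  [8,17): 9 bp
  [17,25): 8 bp
  [25,29): 4 bp
  [29,30): 1 bp
  [30,39): 9 bp
  [39,44): 5 bp
  [44,48): 4 bp
  [48,49): 1 bp
  [49,59): 10 bp
  [59,64): 5 bp
  [64,65): 1 bp
  [65,68): 3 bp
  [68,78): 10 bp
  [78,86): 8 bp
  [86,97): 11 bp
  [97,107): 10 bp
  [107,114): 7 bp
  [114,122): 8 bp
  [122,131): 9 bp
  [131,141): 10 bp
  [141,153): 12 bp
  [153,158): 5 bp
  [158,167): 9 bp
  [167,171): 4 bp
  [171,178): 7 bp
  [178,191): 13 bp
  [191,198): 7 bp

[1,1,1,1,3,4,4,4,5,5,5,7,7,7,7,8,8,8,9,9,9,9,10,10,10,10,11,12,13]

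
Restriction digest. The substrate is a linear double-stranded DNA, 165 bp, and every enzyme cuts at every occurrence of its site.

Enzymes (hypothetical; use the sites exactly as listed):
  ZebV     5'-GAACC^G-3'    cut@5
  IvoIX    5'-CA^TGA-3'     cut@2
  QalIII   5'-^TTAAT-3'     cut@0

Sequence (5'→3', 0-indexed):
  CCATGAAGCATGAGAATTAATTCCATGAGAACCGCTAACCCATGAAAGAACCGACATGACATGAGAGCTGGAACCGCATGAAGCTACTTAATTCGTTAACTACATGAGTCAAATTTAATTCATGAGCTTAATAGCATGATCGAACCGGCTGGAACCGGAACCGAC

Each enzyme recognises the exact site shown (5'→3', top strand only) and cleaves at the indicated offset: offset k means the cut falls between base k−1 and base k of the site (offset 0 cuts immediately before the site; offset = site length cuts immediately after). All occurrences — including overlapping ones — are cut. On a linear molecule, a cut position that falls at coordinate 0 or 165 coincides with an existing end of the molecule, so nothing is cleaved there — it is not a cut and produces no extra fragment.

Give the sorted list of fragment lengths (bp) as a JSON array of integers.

Site scan:
  ZebV (GAACCG, off=5): starts [28, 47, 70, 141, 151, 157] → cuts [33, 52, 75, 146, 156, 162]
  IvoIX (CATGA, off=2): starts [1, 8, 23, 40, 54, 59, 76, 102, 120, 134] → cuts [3, 10, 25, 42, 56, 61, 78, 104, 122, 136]
  QalIII (TTAAT, off=0): starts [16, 87, 114, 127] → cuts [16, 87, 114, 127]

Pooled cuts: [3, 10, 16, 25, 33, 42, 52, 56, 61, 75, 78, 87, 104, 114, 122, 127, 136, 146, 156, 162]

Fragment lengths:
  [0,3): 3 bp
  [3,10): 7 bp
  [10,16): 6 bp
  [16,25): 9 bp
  [25,33): 8 bp
  [33,42): 9 bp
  [42,52): 10 bp
  [52,56): 4 bp
  [56,61): 5 bp
  [61,75): 14 bp
  [75,78): 3 bp
  [78,87): 9 bp
  [87,104): 17 bp
  [104,114): 10 bp
  [114,122): 8 bp
  [122,127): 5 bp
  [127,136): 9 bp
  [136,146): 10 bp
  [146,156): 10 bp
  [156,162): 6 bp
  [162,165): 3 bp

[3,3,3,4,5,5,6,6,7,8,8,9,9,9,9,10,10,10,10,14,17]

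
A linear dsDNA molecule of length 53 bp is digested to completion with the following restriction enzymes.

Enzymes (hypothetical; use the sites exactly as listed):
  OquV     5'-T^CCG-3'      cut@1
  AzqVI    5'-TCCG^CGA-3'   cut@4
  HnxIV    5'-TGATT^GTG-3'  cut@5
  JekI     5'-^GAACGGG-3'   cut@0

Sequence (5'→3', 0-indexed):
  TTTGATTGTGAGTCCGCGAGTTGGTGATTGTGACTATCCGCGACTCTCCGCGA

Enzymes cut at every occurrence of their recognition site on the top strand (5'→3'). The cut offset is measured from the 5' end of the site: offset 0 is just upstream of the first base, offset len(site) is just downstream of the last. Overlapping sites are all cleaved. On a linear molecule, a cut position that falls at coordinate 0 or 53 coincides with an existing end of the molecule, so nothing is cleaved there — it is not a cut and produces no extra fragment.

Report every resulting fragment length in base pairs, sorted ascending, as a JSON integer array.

[3,3,3,3,6,7,7,8,13]

Site scan:
  OquV TCCG/1: at [12, 36, 46] ⇒ [13, 37, 47]
  AzqVI TCCGCGA/4: at [12, 36, 46] ⇒ [16, 40, 50]
  HnxIV TGATTGTG/5: at [2, 24] ⇒ [7, 29]
  JekI (GAACGGG, off=0): no sites

Pooled cuts: [7, 13, 16, 29, 37, 40, 47, 50]

Fragments:
  [0,7): 7 bp
  [7,13): 6 bp
  [13,16): 3 bp
  [16,29): 13 bp
  [29,37): 8 bp
  [37,40): 3 bp
  [40,47): 7 bp
  [47,50): 3 bp
  [50,53): 3 bp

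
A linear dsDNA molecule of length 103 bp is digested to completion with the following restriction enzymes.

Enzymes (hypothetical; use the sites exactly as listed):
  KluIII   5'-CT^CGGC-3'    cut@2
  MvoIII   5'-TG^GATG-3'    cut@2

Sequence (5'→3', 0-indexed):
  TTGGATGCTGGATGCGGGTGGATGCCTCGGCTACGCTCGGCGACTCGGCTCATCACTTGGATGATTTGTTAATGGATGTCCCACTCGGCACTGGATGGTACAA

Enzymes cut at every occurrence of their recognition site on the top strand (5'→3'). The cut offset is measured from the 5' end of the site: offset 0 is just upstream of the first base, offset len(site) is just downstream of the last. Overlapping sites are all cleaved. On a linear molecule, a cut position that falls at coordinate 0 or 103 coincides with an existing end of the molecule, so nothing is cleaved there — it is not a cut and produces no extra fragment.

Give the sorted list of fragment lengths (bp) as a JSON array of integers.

[3,7,7,8,8,10,10,10,11,14,15]

Site scan:
  KluIII (CTCGGC, off=2): starts [25, 35, 43, 83] → cuts [27, 37, 45, 85]
  MvoIII (TGGATG, off=2): starts [1, 8, 18, 57, 72, 91] → cuts [3, 10, 20, 59, 74, 93]

All cut coordinates (distinct, sorted): [3, 10, 20, 27, 37, 45, 59, 74, 85, 93]

Fragment lengths:
  [0,3): 3 bp
  [3,10): 7 bp
  [10,20): 10 bp
  [20,27): 7 bp
  [27,37): 10 bp
  [37,45): 8 bp
  [45,59): 14 bp
  [59,74): 15 bp
  [74,85): 11 bp
  [85,93): 8 bp
  [93,103): 10 bp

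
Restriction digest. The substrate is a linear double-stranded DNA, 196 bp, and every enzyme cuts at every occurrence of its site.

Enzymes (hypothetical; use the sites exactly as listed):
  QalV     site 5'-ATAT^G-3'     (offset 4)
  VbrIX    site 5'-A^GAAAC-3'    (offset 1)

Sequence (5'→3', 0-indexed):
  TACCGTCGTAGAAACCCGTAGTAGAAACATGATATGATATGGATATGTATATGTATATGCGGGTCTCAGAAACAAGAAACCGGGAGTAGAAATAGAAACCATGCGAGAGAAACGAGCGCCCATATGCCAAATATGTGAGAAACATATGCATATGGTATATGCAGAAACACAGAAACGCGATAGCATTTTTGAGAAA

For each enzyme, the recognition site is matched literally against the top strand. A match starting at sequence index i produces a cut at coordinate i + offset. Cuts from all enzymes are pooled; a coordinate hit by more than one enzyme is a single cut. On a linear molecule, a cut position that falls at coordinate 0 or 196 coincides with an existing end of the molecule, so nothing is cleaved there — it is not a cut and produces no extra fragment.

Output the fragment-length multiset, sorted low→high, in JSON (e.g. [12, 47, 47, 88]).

Site scan:
  QalV (ATATG, off=4): starts [31, 36, 42, 48, 54, 121, 130, 143, 149, 156] → cuts [35, 40, 46, 52, 58, 125, 134, 147, 153, 160]
  VbrIX (AGAAAC, off=1): starts [9, 22, 67, 74, 93, 107, 137, 162, 170] → cuts [10, 23, 68, 75, 94, 108, 138, 163, 171]

Pooled cuts: [10, 23, 35, 40, 46, 52, 58, 68, 75, 94, 108, 125, 134, 138, 147, 153, 160, 163, 171]

Fragment lengths:
  [0,10): 10 bp
  [10,23): 13 bp
  [23,35): 12 bp
  [35,40): 5 bp
  [40,46): 6 bp
  [46,52): 6 bp
  [52,58): 6 bp
  [58,68): 10 bp
  [68,75): 7 bp
  [75,94): 19 bp
  [94,108): 14 bp
  [108,125): 17 bp
  [125,134): 9 bp
  [134,138): 4 bp
  [138,147): 9 bp
  [147,153): 6 bp
  [153,160): 7 bp
  [160,163): 3 bp
  [163,171): 8 bp
  [171,196): 25 bp

[3,4,5,6,6,6,6,7,7,8,9,9,10,10,12,13,14,17,19,25]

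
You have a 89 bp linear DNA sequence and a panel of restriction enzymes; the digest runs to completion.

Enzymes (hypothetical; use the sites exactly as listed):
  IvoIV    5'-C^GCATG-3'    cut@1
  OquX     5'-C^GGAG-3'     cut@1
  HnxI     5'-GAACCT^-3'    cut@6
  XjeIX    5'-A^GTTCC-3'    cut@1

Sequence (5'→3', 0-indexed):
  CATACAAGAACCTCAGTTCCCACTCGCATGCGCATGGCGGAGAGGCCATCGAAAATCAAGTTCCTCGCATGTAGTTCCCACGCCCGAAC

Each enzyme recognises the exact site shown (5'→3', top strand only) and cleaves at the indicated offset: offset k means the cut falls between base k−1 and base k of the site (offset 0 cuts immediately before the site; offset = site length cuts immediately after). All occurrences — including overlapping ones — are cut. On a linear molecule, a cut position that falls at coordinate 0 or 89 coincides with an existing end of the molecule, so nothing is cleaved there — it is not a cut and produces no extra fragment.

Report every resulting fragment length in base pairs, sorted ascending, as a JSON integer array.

[2,6,7,7,7,10,13,16,21]

Per-enzyme occurrences:
  IvoIV CGCATG/1: at [24, 30, 65] ⇒ [25, 31, 66]
  OquX CGGAG/1: at [37] ⇒ [38]
  HnxI GAACCT/6: at [7] ⇒ [13]
  XjeIX AGTTCC/1: at [14, 58, 72] ⇒ [15, 59, 73]

Pooled cuts: [13, 15, 25, 31, 38, 59, 66, 73]

Fragments:
  [0,13): 13 bp
  [13,15): 2 bp
  [15,25): 10 bp
  [25,31): 6 bp
  [31,38): 7 bp
  [38,59): 21 bp
  [59,66): 7 bp
  [66,73): 7 bp
  [73,89): 16 bp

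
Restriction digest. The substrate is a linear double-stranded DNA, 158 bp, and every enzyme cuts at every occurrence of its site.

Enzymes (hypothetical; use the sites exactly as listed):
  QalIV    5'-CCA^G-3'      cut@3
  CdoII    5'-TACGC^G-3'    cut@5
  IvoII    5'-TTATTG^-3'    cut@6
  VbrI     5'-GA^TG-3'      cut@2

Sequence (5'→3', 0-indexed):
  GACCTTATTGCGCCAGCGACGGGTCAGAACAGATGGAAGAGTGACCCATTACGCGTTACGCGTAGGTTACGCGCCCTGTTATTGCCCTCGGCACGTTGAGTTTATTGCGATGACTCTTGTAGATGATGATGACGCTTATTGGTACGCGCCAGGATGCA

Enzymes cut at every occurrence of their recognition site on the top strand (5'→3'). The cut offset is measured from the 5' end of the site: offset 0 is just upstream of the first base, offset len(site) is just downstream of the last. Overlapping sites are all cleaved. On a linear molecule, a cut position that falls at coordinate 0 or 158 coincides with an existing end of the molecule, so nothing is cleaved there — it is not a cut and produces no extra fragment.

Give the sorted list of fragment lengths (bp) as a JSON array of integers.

Scan for sites:
  QalIV CCAG/3: at [12, 148] ⇒ [15, 151]
  CdoII TACGCG/5: at [49, 56, 67, 142] ⇒ [54, 61, 72, 147]
  IvoII TTATTG/6: at [4, 78, 101, 135] ⇒ [10, 84, 107, 141]
  VbrI GATG/2: at [31, 108, 121, 124, 127, 152] ⇒ [33, 110, 123, 126, 129, 154]

All cut coordinates (distinct, sorted): [10, 15, 33, 54, 61, 72, 84, 107, 110, 123, 126, 129, 141, 147, 151, 154]

Fragment lengths:
  [0,10): 10 bp
  [10,15): 5 bp
  [15,33): 18 bp
  [33,54): 21 bp
  [54,61): 7 bp
  [61,72): 11 bp
  [72,84): 12 bp
  [84,107): 23 bp
  [107,110): 3 bp
  [110,123): 13 bp
  [123,126): 3 bp
  [126,129): 3 bp
  [129,141): 12 bp
  [141,147): 6 bp
  [147,151): 4 bp
  [151,154): 3 bp
  [154,158): 4 bp

[3,3,3,3,4,4,5,6,7,10,11,12,12,13,18,21,23]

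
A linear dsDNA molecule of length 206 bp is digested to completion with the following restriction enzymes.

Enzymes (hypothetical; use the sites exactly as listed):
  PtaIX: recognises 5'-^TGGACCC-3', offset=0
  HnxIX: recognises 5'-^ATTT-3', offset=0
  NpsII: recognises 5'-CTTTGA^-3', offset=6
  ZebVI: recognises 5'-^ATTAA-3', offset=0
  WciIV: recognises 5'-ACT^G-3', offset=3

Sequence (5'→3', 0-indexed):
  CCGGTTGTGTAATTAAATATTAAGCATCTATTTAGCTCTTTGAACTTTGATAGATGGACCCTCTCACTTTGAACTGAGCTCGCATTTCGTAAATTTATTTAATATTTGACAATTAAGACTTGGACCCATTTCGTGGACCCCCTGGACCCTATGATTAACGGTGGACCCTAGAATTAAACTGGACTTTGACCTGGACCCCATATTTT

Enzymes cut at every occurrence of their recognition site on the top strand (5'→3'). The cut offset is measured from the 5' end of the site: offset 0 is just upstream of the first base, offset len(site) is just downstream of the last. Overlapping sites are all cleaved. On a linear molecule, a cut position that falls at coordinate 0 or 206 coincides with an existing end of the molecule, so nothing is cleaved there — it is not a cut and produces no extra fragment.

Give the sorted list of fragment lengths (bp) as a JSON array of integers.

Site scan:
  PtaIX (TGGACCC, off=0): starts [54, 120, 133, 142, 161, 191] → cuts [54, 120, 133, 142, 161, 191]
  HnxIX (ATTT, off=0): starts [29, 83, 92, 96, 103, 127, 201] → cuts [29, 83, 92, 96, 103, 127, 201]
  NpsII (CTTTGA, off=6): starts [37, 44, 66, 183] → cuts [43, 50, 72, 189]
  ZebVI (ATTAA, off=0): starts [11, 18, 111, 153, 172] → cuts [11, 18, 111, 153, 172]
  WciIV (ACTG, off=3): starts [72, 177] → cuts [75, 180]

All cut coordinates (distinct, sorted): [11, 18, 29, 43, 50, 54, 72, 75, 83, 92, 96, 103, 111, 120, 127, 133, 142, 153, 161, 172, 180, 189, 191, 201]

Fragments:
  [0,11): 11 bp
  [11,18): 7 bp
  [18,29): 11 bp
  [29,43): 14 bp
  [43,50): 7 bp
  [50,54): 4 bp
  [54,72): 18 bp
  [72,75): 3 bp
  [75,83): 8 bp
  [83,92): 9 bp
  [92,96): 4 bp
  [96,103): 7 bp
  [103,111): 8 bp
  [111,120): 9 bp
  [120,127): 7 bp
  [127,133): 6 bp
  [133,142): 9 bp
  [142,153): 11 bp
  [153,161): 8 bp
  [161,172): 11 bp
  [172,180): 8 bp
  [180,189): 9 bp
  [189,191): 2 bp
  [191,201): 10 bp
  [201,206): 5 bp

[2,3,4,4,5,6,7,7,7,7,8,8,8,8,9,9,9,9,10,11,11,11,11,14,18]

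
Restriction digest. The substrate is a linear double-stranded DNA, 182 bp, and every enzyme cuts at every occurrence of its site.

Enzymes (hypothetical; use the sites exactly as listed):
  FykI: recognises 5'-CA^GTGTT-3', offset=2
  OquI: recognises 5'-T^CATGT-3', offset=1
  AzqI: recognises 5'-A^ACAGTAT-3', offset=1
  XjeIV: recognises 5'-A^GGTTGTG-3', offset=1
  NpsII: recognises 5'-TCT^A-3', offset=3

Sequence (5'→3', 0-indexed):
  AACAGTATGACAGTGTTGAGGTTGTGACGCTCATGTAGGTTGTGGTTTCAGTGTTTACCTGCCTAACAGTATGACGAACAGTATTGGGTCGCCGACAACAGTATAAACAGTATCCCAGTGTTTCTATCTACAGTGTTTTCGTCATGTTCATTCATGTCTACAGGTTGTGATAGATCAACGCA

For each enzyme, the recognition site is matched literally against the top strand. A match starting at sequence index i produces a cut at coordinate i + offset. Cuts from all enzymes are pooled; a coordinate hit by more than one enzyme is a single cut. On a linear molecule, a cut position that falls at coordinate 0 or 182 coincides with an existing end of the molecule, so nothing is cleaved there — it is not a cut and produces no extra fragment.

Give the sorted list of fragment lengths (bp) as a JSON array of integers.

[1,3,3,4,6,7,7,8,9,10,10,11,11,12,12,13,15,20,20]

Scan for sites:
  FykI CAGTGTT/2: at [10, 48, 115, 130] ⇒ [12, 50, 117, 132]
  OquI TCATGT/1: at [30, 141, 151] ⇒ [31, 142, 152]
  AzqI AACAGTAT/1: at [0, 64, 76, 96, 105] ⇒ [1, 65, 77, 97, 106]
  XjeIV AGGTTGTG/1: at [18, 36, 161] ⇒ [19, 37, 162]
  NpsII TCTA/3: at [122, 126, 156] ⇒ [125, 129, 159]

Pooled cuts: [1, 12, 19, 31, 37, 50, 65, 77, 97, 106, 117, 125, 129, 132, 142, 152, 159, 162]

Fragments:
  [0,1): 1 bp
  [1,12): 11 bp
  [12,19): 7 bp
  [19,31): 12 bp
  [31,37): 6 bp
  [37,50): 13 bp
  [50,65): 15 bp
  [65,77): 12 bp
  [77,97): 20 bp
  [97,106): 9 bp
  [106,117): 11 bp
  [117,125): 8 bp
  [125,129): 4 bp
  [129,132): 3 bp
  [132,142): 10 bp
  [142,152): 10 bp
  [152,159): 7 bp
  [159,162): 3 bp
  [162,182): 20 bp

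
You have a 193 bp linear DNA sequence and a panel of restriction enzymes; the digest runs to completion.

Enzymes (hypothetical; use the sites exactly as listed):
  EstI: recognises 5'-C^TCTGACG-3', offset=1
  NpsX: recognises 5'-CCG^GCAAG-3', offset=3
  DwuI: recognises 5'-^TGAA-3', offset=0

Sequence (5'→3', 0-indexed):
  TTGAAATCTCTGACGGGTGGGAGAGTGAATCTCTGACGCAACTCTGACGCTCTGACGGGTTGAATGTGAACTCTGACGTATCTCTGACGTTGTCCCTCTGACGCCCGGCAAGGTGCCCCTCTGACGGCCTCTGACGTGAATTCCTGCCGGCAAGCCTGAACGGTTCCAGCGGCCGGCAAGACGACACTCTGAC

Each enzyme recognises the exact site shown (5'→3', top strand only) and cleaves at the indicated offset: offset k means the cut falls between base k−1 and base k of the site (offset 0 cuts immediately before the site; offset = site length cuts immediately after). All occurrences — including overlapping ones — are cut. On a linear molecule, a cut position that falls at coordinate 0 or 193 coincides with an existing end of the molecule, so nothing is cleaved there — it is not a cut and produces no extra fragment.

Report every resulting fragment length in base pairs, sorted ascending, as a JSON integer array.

[1,5,6,6,7,7,7,8,10,10,11,11,11,12,13,14,17,18,19]

Scan for sites:
  EstI (CTCTGACG, off=1): starts [7, 30, 41, 49, 70, 81, 95, 118, 128] → cuts [8, 31, 42, 50, 71, 82, 96, 119, 129]
  NpsX (CCGGCAAG, off=3): starts [104, 146, 172] → cuts [107, 149, 175]
  DwuI (TGAA, off=0): starts [1, 25, 60, 66, 136, 156] → cuts [1, 25, 60, 66, 136, 156]

All cut coordinates (distinct, sorted): [1, 8, 25, 31, 42, 50, 60, 66, 71, 82, 96, 107, 119, 129, 136, 149, 156, 175]

Fragments:
  [0,1): 1 bp
  [1,8): 7 bp
  [8,25): 17 bp
  [25,31): 6 bp
  [31,42): 11 bp
  [42,50): 8 bp
  [50,60): 10 bp
  [60,66): 6 bp
  [66,71): 5 bp
  [71,82): 11 bp
  [82,96): 14 bp
  [96,107): 11 bp
  [107,119): 12 bp
  [119,129): 10 bp
  [129,136): 7 bp
  [136,149): 13 bp
  [149,156): 7 bp
  [156,175): 19 bp
  [175,193): 18 bp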